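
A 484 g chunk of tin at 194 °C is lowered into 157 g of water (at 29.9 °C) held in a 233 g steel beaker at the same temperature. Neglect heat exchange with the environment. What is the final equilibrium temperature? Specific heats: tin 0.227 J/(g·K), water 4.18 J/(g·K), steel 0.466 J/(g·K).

T_f ≈ 50.5 °C

With ΣQ=0 the equilibrium temperature is the m·c-weighted mean:
T_f = (109.87×194 + 656.26×29.9 + 108.58×29.9) / (109.87 + 656.26 + 108.58)
    = 44183 / 874.71 ≈ 50.51 °C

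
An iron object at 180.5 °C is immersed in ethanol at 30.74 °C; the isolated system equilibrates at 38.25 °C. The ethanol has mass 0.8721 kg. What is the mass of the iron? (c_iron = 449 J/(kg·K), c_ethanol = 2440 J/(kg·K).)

m ≈ 0.25 kg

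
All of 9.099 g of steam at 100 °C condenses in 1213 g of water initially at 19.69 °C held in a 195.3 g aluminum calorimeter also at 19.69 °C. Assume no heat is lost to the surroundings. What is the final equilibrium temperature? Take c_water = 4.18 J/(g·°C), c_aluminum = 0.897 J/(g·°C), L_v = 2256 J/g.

Energy conservation, ΣQ = 0:
latent heat released on condensation: 9.099×2256 = 20527
  condensate cools 100→T: 9.099×4.18×(T − 100) = 38.03(T − 100)
  original water: 5070.3(T − 19.69)
  aluminum cup: 195.3×0.897×(T − 19.69) = 175.18(T − 19.69)
5283.6 T = 20527 + 3803.4 + 103284 = 127615
T ≈ 24.15 °C, under the boiling point, so the assumption holds.

T_f ≈ 24.2 °C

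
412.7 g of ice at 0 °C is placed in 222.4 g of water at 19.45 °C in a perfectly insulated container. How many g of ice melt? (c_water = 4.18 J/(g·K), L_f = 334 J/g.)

m_melted ≈ 54.1 g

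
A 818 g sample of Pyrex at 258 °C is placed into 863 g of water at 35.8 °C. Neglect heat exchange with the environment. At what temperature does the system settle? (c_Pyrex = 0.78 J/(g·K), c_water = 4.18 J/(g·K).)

T_f ≈ 69.2 °C

With ΣQ=0 the equilibrium temperature is the m·c-weighted mean:
T_f = (638.04×258 + 3607.3×35.8) / (638.04 + 3607.3)
    = 293757 / 4245.4 ≈ 69.19 °C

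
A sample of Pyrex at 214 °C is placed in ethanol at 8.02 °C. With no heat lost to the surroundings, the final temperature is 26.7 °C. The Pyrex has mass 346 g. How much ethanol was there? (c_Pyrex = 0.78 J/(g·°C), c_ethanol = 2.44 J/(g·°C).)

m ≈ 1110 g

Taking heat into each body as positive, Σ m c ΔT = 0:
346·0.78·(26.7 − 214) + m·2.44·(26.7 − 8.02) = 0
45.58 m = 50549
m = 50549/45.58 ≈ 1109 g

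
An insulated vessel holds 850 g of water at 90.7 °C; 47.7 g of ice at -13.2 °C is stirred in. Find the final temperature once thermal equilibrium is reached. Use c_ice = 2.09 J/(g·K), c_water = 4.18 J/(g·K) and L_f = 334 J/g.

Taking heat into each body as positive, Σ m c ΔT = 0:
warm ice to 0 °C: 47.7·2.09·(0 − (-13.2)) = 1315.9
  fusion: m_ice L_f = 47.7·334 = 15932
  meltwater 0→T: 47.7·4.18·T = 199.39 T
  water cools: 850·4.18·(T − 90.7) = 3553(T − 90.7)
3752.4 T = 322257 − 17248 = 305009
T ≈ 81.28 °C — above 0 °C, consistent with complete melting.

T_f ≈ 81.3 °C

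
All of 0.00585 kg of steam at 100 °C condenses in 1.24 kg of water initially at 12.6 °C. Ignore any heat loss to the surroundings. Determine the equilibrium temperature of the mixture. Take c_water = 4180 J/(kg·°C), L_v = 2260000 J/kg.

T_f ≈ 15.5 °C

Net heat exchanged in the isolated system is zero:
steam→water at 100 °C releases m L_v = 0.00585×2260000 = 13221; condensed water 100 °C→T: 24.45(T − 100); water warms: 1.24×4180×(T − 12.6) = 5183.2(T − 12.6)
5207.7 T = 13221 + 2445.3 + 65308 = 80975
T ≈ 15.55 °C (< 100 °C, so full condensation is consistent).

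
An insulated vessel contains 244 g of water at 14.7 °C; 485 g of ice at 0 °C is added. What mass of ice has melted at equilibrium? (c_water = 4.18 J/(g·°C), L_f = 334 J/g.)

Heat available from the water dropping to 0 °C: 244·4.18·14.7 = 14993 J.
To melt every bit of ice: 485·334 = 161990 J.
14993 J < 161990 J, so only part of the ice melts and the system sits at 0 °C.
Mass melted = 14993/334 ≈ 44.89 g.

m_melted ≈ 44.9 g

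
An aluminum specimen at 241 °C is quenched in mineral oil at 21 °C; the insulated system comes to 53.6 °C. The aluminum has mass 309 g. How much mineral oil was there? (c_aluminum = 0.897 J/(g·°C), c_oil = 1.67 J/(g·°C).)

|Q_aluminum| = |Q_oil|:
309×0.897×(241 − 53.6) = m×1.67×(53.6 − 21)
54.44 m = 51942  ⇒  m ≈ 954.1 g

m ≈ 954 g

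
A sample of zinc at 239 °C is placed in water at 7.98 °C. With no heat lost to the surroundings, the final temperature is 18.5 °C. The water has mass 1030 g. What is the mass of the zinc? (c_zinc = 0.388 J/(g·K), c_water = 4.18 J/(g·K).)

|Q_zinc| = |Q_water|:
m×0.388×(239 − 18.5) = 1030×4.18×(18.5 − 7.98)
85.55 m = 45293  ⇒  m ≈ 529.4 g

m ≈ 529 g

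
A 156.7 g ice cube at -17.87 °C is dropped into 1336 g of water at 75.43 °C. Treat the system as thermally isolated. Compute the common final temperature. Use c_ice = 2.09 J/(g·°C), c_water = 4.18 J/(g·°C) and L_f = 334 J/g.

Sum of m c ΔT and latent-heat terms is zero:
warm ice to 0 °C: 156.7·2.09·(0 − (-17.87)) = 5852.5
  latent heat to melt: 156.7·334 = 52338
  meltwater 0→T: 156.7·4.18·T = 655.01 T
  water cools: 1336·4.18·(T − 75.43) = 5584.5(T − 75.43)
6239.5 T = 421237 − 58190 = 363047
T ≈ 58.19 °C — above 0 °C, consistent with complete melting.

T_f ≈ 58.2 °C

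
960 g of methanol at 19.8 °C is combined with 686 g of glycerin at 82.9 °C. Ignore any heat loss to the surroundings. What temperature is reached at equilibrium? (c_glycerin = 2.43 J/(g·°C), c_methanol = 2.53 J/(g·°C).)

T_f ≈ 45.5 °C

Let T be the final temperature. ΣQ_i = 0:
686*2.43*(T − 82.9) + 960*2.53*(T − 19.8) = 0
(1667 + 2428.8) T = 1667*82.9 + 2428.8*19.8
T = 186283/4095.8 ≈ 45.48 °C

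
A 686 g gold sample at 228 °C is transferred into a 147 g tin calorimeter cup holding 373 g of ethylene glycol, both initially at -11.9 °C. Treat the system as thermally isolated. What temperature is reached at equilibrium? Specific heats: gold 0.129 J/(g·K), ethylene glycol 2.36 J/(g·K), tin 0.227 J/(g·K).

Net heat exchanged in the isolated system is zero:
686*0.129*(T − 228) + 373*2.36*(T − (-11.9)) + 147*0.227*(T − (-11.9)) = 0
88.49(T − 228) + 880.28(T − (-11.9)) + 33.37(T − (-11.9)) = 0
(88.49 + 880.28 + 33.37) T = 88.49*228 + 880.28*(-11.9) + 33.37*(-11.9)
T ≈ 9.28 °C

T_f ≈ 9.3 °C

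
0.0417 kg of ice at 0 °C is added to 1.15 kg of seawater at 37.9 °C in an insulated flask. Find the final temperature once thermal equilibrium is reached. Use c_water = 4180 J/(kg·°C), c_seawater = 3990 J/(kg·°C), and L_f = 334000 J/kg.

T_f ≈ 33.6 °C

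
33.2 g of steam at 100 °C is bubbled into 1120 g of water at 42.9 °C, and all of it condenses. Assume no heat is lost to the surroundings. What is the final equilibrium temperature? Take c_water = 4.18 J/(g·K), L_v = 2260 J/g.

T_f ≈ 60.1 °C

Heat gained plus heat lost sum to zero:
latent heat released on condensation: 33.2·2260 = 75032; condensed water 100 °C→T: 138.78(T − 100); original water: 4681.6(T − 42.9)
4820.4 T = 75032 + 13878 + 200841 = 289750
T ≈ 60.11 °C — below 100 °C, confirming all the steam condensed.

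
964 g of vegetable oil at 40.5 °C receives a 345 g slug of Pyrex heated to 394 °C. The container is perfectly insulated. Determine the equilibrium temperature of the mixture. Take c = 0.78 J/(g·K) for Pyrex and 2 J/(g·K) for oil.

Energy conservation, ΣQ = 0:
345·0.78·(T − 394) + 964·2·(T − 40.5) = 0
269.1(T − 394) + 1928(T − 40.5) = 0
2197.1 T = 184109
T ≈ 83.80 °C

T_f ≈ 83.8 °C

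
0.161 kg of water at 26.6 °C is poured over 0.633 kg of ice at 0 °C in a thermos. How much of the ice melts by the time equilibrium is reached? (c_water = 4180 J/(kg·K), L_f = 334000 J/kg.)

m_melted ≈ 0.0536 kg

Cooling the water to 0 °C releases 0.161·4180·26.6 = 17901 J.
Fully melting the ice requires m_ice L_f = 0.633·334000 = 211422 J.
17901 J < 211422 J, so only part of the ice melts and the system sits at 0 °C.
m_melt = 17901 / L_f = 0.0536 kg.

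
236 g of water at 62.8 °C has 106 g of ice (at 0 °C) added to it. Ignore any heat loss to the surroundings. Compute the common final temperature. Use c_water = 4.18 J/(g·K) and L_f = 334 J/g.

T_f ≈ 18.6 °C

Heat gained plus heat lost sum to zero:
latent heat to melt: 106·334 = 35404; meltwater 0→T: 106·4.18·T = 443.08 T; water cools: 236·4.18·(T − 62.8) = 986.48(T − 62.8)
1429.6 T = 61951 − 35404 = 26547
T ≈ 18.57 °C (positive, so assuming full melt was valid).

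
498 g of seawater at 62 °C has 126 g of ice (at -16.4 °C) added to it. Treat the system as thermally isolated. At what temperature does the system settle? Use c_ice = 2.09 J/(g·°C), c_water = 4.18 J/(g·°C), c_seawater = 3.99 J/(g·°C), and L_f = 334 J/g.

Sum of m c ΔT and latent-heat terms is zero:
ice -16.4→0 °C: 126·2.09·16.4 = 4318.8
  latent heat to melt: 126·334 = 42084
  meltwater 0→T: 126·4.18·T = 526.68 T
  seawater cools: 498·3.99·(T − 62) = 1987(T − 62)
2513.7 T = 123195 − 46403 = 76792
T ≈ 30.55 °C. Since T > 0 °C, the all-ice-melts assumption holds.

T_f ≈ 30.5 °C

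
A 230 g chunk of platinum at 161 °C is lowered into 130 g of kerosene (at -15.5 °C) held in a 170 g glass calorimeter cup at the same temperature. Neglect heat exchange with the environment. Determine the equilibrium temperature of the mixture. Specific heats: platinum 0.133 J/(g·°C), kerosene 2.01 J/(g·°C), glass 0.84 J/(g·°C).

T_f ≈ -3.1 °C

Setting the total heat transfer to zero:
230*0.133*(T − 161) + 130*2.01*(T − (-15.5)) + 170*0.84*(T − (-15.5)) = 0
(30.59 + 261.3 + 142.8) T = 30.59*161 + 261.3*(-15.5) + 142.8*(-15.5)
T = -1338.6 / 434.69 = -3.08 °C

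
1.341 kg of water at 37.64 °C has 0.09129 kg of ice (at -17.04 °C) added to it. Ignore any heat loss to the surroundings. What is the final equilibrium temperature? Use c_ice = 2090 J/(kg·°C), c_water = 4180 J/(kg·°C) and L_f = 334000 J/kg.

Heat gained plus heat lost sum to zero:
ice -17.04→0 °C: 0.09129×2090×17.04 = 3251.2; latent heat to melt: 0.09129×334000 = 30491; warm the meltwater: 381.59 T; water cools: 1.341×4180×(T − 37.64) = 5605.4(T − 37.64)
5987 T = 210987 − 33742 = 177244
T ≈ 29.61 °C (positive, so assuming full melt was valid).

T_f ≈ 29.6 °C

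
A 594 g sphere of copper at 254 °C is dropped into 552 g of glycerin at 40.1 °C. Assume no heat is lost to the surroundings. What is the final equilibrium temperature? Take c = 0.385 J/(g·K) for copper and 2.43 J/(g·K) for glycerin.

|Q_copper| = |Q_glycerin|:
594·0.385·(254 − T) = 552·2.43·(T − 40.1)
228.69(254 − T) = 1341.4(T − 40.1)
1570.1 T = 111876  ⇒  T ≈ 71.26 °C

T_f ≈ 71.3 °C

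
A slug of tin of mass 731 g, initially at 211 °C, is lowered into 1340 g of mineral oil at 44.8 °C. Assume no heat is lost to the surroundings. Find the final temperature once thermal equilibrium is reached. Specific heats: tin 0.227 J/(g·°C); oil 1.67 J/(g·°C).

T_f ≈ 56.3 °C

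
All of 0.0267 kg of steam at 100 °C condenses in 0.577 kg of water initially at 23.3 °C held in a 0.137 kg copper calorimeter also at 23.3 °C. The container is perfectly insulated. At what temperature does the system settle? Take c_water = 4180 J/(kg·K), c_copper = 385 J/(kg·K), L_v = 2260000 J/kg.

Net heat exchanged in the isolated system is zero:
latent heat released on condensation: 0.0267·2260000 = 60342
  condensate cools 100→T: 0.0267·4180·(T − 100) = 111.61(T − 100)
  original water: 2411.9(T − 23.3)
  cup: 52.75(T − 23.3)
2576.2 T = 60342 + 11161 + 57425 = 128928
T ≈ 50.05 °C, under the boiling point, so the assumption holds.

T_f ≈ 50.0 °C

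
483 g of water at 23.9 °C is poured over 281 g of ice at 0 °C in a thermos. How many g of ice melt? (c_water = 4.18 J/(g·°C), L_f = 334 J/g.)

Cooling the water to 0 °C releases 483·4.18·23.9 = 48253 J.
Fully melting the ice requires m_ice L_f = 281·334 = 93854 J.
That's not enough to melt it all — equilibrium is at 0 °C with ice remaining.
m_melted·334 = 48253  ⇒  m_melted ≈ 144.5 g.

m_melted ≈ 144 g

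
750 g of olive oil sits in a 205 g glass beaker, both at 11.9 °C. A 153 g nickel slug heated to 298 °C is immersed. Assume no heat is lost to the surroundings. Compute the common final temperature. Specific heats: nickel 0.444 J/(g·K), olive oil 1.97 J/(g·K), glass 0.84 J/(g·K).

T_f ≈ 23.2 °C

Setting the total heat transfer to zero:
153×0.444×(T − 298) + 750×1.97×(T − 11.9) + 205×0.84×(T − 11.9) = 0
67.93(T − 298) + 1477.5(T − 11.9) + 172.2(T − 11.9) = 0
1717.6 T = 39875
T = 39875 / 1717.6 = 23.2 °C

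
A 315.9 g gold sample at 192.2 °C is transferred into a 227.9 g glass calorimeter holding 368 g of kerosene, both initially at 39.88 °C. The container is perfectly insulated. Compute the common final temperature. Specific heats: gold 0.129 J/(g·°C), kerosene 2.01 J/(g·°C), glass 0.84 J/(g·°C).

T_f ≈ 46.3 °C

Net heat exchanged in the isolated system is zero:
315.9*0.129*(T − 192.2) + 368*2.01*(T − 39.88) + 227.9*0.84*(T − 39.88) = 0
971.87 T = 44965
T ≈ 46.27 °C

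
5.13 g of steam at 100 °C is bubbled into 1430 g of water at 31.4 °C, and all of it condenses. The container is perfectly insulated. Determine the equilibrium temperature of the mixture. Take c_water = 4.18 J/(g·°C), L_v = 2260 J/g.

T_f ≈ 33.6 °C

Net heat exchanged in the isolated system is zero:
latent heat released on condensation: 5.13·2260 = 11594; condensed water 100 °C→T: 21.44(T − 100); original water: 5977.4(T − 31.4)
5998.8 T = 11594 + 2144.3 + 187690 = 201428
T ≈ 33.58 °C (< 100 °C, so full condensation is consistent).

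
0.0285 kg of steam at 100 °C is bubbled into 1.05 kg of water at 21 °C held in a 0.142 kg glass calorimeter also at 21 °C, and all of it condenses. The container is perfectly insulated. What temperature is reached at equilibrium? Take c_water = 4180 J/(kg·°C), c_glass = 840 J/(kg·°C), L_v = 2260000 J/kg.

T_f ≈ 37.0 °C

Sum of m c ΔT and latent-heat terms is zero:
steam→water at 100 °C releases m L_v = 0.0285×2260000 = 64410
  condensate cools 100→T: 0.0285×4180×(T − 100) = 119.13(T − 100)
  original water: 4389(T − 21)
  glass cup: 0.142×840×(T − 21) = 119.28(T − 21)
4627.4 T = 64410 + 11913 + 94674 = 170997
T ≈ 36.95 °C, under the boiling point, so the assumption holds.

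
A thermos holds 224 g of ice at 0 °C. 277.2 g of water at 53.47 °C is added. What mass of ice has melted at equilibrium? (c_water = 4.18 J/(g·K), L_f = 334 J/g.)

m_melted ≈ 185 g

Cooling the water to 0 °C releases 277.2·4.18·53.47 = 61955 J.
To melt every bit of ice: 224·334 = 74816 J.
That's not enough to melt it all — equilibrium is at 0 °C with ice remaining.
m_melted·334 = 61955  ⇒  m_melted ≈ 185.5 g.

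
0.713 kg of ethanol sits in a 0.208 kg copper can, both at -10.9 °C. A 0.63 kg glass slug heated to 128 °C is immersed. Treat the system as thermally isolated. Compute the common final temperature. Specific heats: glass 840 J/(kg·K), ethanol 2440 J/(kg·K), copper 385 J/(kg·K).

Conservation of energy gives ΣQ = 0:
0.63·840·(T − 128) + 0.713·2440·(T − (-10.9)) + 0.208·385·(T − (-10.9)) = 0
529.2(T − 128) + 1739.7(T − (-10.9)) + 80.08(T − (-10.9)) = 0
(529.2 + 1739.7 + 80.08) T = 529.2·128 + 1739.7·(-10.9) + 80.08·(-10.9)
T = 47902 / 2349 = 20.4 °C

T_f ≈ 20.4 °C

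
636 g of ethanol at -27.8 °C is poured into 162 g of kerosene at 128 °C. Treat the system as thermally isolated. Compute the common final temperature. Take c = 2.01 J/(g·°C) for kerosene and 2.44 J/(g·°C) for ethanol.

T_f ≈ -0.8 °C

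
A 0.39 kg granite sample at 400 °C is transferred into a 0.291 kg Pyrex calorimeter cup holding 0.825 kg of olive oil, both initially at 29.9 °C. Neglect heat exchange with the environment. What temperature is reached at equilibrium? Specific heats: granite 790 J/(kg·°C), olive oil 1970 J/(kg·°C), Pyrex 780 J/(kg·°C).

Energy conservation, ΣQ = 0:
0.39×790×(T − 400) + 0.825×1970×(T − 29.9) + 0.291×780×(T − 29.9) = 0
308.1(T − 400) + 1625.2(T − 29.9) + 226.98(T − 29.9) = 0
(308.1 + 1625.2 + 226.98) T = 308.1×400 + 1625.2×29.9 + 226.98×29.9
T ≈ 82.68 °C

T_f ≈ 82.7 °C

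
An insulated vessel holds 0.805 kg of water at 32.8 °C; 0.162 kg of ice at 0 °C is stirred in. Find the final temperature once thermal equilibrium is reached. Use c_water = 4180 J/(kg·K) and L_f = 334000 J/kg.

Taking heat into each body as positive, Σ m c ΔT = 0:
fusion: m_ice L_f = 0.162×334000 = 54108; warm the meltwater: 677.16 T; water: 3364.9(T − 32.8)
4042.1 T = 110369 − 54108 = 56261
T ≈ 13.92 °C — above 0 °C, consistent with complete melting.

T_f ≈ 13.9 °C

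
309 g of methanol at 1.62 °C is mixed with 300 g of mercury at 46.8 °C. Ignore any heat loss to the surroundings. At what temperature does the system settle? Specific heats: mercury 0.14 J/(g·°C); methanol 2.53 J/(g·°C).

T_f is the heat-capacity-weighted average of the initial temperatures:
T_f = (42·46.8 + 781.77·1.62) / (42 + 781.77)
    = 3232.1 / 823.77 ≈ 3.92 °C

T_f ≈ 3.9 °C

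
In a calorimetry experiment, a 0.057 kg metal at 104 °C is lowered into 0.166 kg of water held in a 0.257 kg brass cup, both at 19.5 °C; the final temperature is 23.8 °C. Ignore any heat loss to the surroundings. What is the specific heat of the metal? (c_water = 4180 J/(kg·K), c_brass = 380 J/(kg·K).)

Heat gained plus heat lost sum to zero:
0.057×c×(23.8 − 104) + 0.166×4180×(23.8 − 19.5) + 0.257×380×(23.8 − 19.5) = 0
-4.571 c = -3403.6
c = -3403.6/-4.571 ≈ 744.5 J/(kg·K)

c ≈ 745 J/(kg·K)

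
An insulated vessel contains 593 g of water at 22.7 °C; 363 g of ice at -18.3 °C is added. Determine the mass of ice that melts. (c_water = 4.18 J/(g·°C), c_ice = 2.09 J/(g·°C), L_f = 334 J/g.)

Cooling the water to 0 °C releases 593·4.18·22.7 = 56267 J.
Warming the ice to 0 °C takes 363·2.09·18.3 = 13884 J, leaving 42384 J for melting.
To melt every bit of ice: 363·334 = 121242 J.
That's not enough to melt it all — equilibrium is at 0 °C with ice remaining.
m_melted·334 = 42384  ⇒  m_melted ≈ 126.9 g.

m_melted ≈ 127 g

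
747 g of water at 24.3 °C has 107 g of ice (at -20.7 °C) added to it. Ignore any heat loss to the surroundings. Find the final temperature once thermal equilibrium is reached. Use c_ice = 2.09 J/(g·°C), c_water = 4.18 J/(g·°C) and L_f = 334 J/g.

T_f ≈ 9.9 °C

Heat gained plus heat lost sum to zero:
ice -20.7→0 °C: 107×2.09×20.7 = 4629.1; latent heat to melt: 107×334 = 35738; meltwater 0→T: 107×4.18×T = 447.26 T; water cools: 747×4.18×(T − 24.3) = 3122.5(T − 24.3)
3569.7 T = 75876 − 40367 = 35509
T ≈ 9.95 °C. Since T > 0 °C, the all-ice-melts assumption holds.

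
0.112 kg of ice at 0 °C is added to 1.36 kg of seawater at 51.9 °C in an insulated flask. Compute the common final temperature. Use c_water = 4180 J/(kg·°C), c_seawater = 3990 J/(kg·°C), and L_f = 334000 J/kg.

Net heat exchanged in the isolated system is zero:
melt ice: 0.112·334000 = 37408; meltwater 0→T: 0.112·4180·T = 468.16 T; seawater cools: 1.36·3990·(T − 51.9) = 5426.4(T − 51.9)
5894.6 T = 281630 − 37408 = 244222
T ≈ 41.43 °C — above 0 °C, consistent with complete melting.

T_f ≈ 41.4 °C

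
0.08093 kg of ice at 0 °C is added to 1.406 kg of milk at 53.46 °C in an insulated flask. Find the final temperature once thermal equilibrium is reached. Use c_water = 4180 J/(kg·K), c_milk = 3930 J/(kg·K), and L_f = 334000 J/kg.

T_f ≈ 45.8 °C

Net heat exchanged in the isolated system is zero:
melt ice: 0.08093·334000 = 27031; meltwater 0→T: 0.08093·4180·T = 338.29 T; milk: 5525.6(T − 53.46)
5863.9 T = 295398 − 27031 = 268367
T ≈ 45.77 °C. Since T > 0 °C, the all-ice-melts assumption holds.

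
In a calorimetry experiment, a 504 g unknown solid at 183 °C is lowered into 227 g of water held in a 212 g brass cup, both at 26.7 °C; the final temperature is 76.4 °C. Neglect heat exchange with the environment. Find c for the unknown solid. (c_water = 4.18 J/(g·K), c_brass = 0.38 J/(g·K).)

c ≈ 0.952 J/(g·K)

Energy conservation, ΣQ = 0:
504·c·(76.4 − 183) + 227·4.18·(76.4 − 26.7) + 212·0.38·(76.4 − 26.7) = 0
-53726 c = -51162
c = -51162/-53726 ≈ 0.9523 J/(g·K)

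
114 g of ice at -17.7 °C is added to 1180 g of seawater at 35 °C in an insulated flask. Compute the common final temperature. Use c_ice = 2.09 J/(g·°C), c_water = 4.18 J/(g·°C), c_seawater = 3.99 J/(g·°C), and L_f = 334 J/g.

Conservation of energy gives ΣQ = 0:
warm ice to 0 °C: 114×2.09×(0 − (-17.7)) = 4217.2; melt ice: 114×334 = 38076; meltwater 0→T: 114×4.18×T = 476.52 T; seawater: 4708.2(T − 35)
5184.7 T = 164787 − 42293 = 122494
T ≈ 23.63 °C — above 0 °C, consistent with complete melting.

T_f ≈ 23.6 °C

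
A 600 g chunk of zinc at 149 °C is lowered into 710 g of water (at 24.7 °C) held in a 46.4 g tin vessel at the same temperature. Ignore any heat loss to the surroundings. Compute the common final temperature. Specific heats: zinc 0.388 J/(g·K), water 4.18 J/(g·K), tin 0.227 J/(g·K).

T_f = Σ m_i c_i T_i / Σ m_i c_i:
T_f = (232.8·149 + 2967.8·24.7 + 10.53·24.7) / (232.8 + 2967.8 + 10.53)
    = 108252 / 3211.1 ≈ 33.71 °C

T_f ≈ 33.7 °C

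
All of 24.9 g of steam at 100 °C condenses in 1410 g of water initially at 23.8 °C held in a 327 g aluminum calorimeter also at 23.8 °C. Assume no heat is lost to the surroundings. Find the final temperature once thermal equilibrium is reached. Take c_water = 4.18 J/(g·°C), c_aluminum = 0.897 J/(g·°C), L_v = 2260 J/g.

T_f ≈ 34.0 °C

Energy conservation, ΣQ = 0:
latent heat released on condensation: 24.9·2260 = 56274
  condensed water 100 °C→T: 104.08(T − 100)
  water warms: 1410·4.18·(T − 23.8) = 5893.8(T − 23.8)
  cup: 293.32(T − 23.8)
6291.2 T = 56274 + 10408 + 147253 = 213936
T ≈ 34.01 °C, under the boiling point, so the assumption holds.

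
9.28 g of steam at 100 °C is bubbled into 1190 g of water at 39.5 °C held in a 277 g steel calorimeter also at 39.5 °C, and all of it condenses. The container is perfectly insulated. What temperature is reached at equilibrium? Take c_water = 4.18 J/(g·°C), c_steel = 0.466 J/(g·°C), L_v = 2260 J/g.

T_f ≈ 44.0 °C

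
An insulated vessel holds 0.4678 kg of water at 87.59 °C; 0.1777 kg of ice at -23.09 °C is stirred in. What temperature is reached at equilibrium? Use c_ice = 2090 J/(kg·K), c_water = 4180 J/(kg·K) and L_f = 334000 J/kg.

T_f ≈ 38.3 °C

Energy balance with sensible and latent terms:
warm ice to 0 °C: 0.1777×2090×(0 − (-23.09)) = 8575.5; latent heat to melt: 0.1777×334000 = 59352; meltwater 0→T: 0.1777×4180×T = 742.79 T; water: 1955.4(T − 87.59)
2698.2 T = 171274 − 67927 = 103347
T ≈ 38.30 °C (positive, so assuming full melt was valid).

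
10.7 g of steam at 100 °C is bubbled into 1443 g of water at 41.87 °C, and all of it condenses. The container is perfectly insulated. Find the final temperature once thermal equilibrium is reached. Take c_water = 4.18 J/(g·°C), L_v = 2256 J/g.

T_f ≈ 46.3 °C

Energy conservation, ΣQ = 0:
condense steam: −10.7×2256 = −24139
  condensed water 100 °C→T: 44.73(T − 100)
  original water: 6031.7(T − 41.87)
6076.5 T = 24139 + 4472.6 + 252549 = 281161
T ≈ 46.27 °C — below 100 °C, confirming all the steam condensed.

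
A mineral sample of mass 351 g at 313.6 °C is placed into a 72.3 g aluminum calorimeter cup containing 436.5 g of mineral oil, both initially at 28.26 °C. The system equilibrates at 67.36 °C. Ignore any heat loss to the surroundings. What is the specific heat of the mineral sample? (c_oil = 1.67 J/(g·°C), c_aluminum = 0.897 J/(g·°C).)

c ≈ 0.359 J/(g·°C)

Energy conservation, ΣQ = 0:
351·c·(67.36 − 313.6) + 436.5·1.67·(67.36 − 28.26) + 72.3·0.897·(67.36 − 28.26) = 0
-86430 c = -31038
c = -31038/-86430 ≈ 0.3591 J/(g·°C)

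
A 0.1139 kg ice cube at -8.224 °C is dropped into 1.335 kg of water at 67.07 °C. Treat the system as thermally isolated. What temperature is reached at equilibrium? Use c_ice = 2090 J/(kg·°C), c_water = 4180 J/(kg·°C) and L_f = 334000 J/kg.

T_f ≈ 55.2 °C

Heat gained plus heat lost sum to zero:
warm ice to 0 °C: 0.1139·2090·(0 − (-8.224)) = 1957.7
  latent heat to melt: 0.1139·334000 = 38043
  meltwater 0→T: 0.1139·4180·T = 476.1 T
  water: 5580.3(T − 67.07)
6056.4 T = 374271 − 40000 = 334270
T ≈ 55.19 °C (positive, so assuming full melt was valid).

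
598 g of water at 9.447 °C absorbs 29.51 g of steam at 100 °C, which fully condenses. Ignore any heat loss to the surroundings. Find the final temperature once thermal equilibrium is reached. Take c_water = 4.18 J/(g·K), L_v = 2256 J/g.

T_f ≈ 39.1 °C

Net heat exchanged in the isolated system is zero:
condense steam: −29.51·2256 = −66575; condensate cools 100→T: 29.51·4.18·(T − 100) = 123.35(T − 100); water warms: 598·4.18·(T − 9.447) = 2499.6(T − 9.447)
2623 T = 66575 + 12335 + 23614 = 102524
T ≈ 39.09 °C, under the boiling point, so the assumption holds.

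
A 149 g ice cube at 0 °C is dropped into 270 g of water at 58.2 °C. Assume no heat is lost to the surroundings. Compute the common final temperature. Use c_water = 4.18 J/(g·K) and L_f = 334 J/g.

T_f ≈ 9.1 °C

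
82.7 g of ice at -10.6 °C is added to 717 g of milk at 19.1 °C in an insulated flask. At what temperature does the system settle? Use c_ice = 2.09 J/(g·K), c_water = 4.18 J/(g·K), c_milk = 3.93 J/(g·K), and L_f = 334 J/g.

T_f ≈ 7.7 °C

Energy balance with sensible and latent terms:
warm ice to 0 °C: 82.7×2.09×(0 − (-10.6)) = 1832.1
  melt ice: 82.7×334 = 27622
  warm the meltwater: 345.69 T
  milk: 2817.8(T − 19.1)
3163.5 T = 53820 − 29454 = 24366
T ≈ 7.70 °C. Since T > 0 °C, the all-ice-melts assumption holds.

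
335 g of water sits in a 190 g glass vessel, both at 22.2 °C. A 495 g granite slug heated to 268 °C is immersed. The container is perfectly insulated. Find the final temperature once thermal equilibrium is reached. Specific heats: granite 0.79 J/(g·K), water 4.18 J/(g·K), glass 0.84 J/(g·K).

Net heat exchanged in the isolated system is zero:
495×0.79×(T − 268) + 335×4.18×(T − 22.2) + 190×0.84×(T − 22.2) = 0
391.05(T − 268) + 1400.3(T − 22.2) + 159.6(T − 22.2) = 0
1951 T = 139431
T = 139431/1951 ≈ 71.47 °C

T_f ≈ 71.5 °C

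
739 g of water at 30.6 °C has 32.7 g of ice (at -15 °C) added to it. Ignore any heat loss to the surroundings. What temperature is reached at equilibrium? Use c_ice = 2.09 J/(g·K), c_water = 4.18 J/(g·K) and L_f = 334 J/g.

Let T be the final temperature. ΣQ_i = 0:
warm ice to 0 °C: 32.7×2.09×(0 − (-15)) = 1025.1
  fusion: m_ice L_f = 32.7×334 = 10922
  warm the meltwater: 136.69 T
  water cools: 739×4.18×(T − 30.6) = 3089(T − 30.6)
3225.7 T = 94524 − 11947 = 82577
T ≈ 25.60 °C — above 0 °C, consistent with complete melting.

T_f ≈ 25.6 °C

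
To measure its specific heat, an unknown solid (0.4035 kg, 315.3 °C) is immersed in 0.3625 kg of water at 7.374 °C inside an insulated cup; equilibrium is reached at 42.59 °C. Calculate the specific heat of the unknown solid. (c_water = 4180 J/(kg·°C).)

Heat lost by the unknown solid = heat gained by the water:
0.4035×c×(315.3 − 42.59) = 0.3625×4180×(42.59 − 7.374)
110.04 c = 53361  ⇒  c ≈ 484.9 J/(kg·°C)

c ≈ 485 J/(kg·°C)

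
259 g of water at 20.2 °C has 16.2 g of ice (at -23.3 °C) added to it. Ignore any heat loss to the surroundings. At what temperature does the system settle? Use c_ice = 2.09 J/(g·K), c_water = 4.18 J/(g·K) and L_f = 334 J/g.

T_f ≈ 13.6 °C

Energy conservation, ΣQ = 0:
ice -23.3→0 °C: 16.2·2.09·23.3 = 788.89; latent heat to melt: 16.2·334 = 5410.8; warm the meltwater: 67.72 T; water cools: 259·4.18·(T − 20.2) = 1082.6(T − 20.2)
1150.3 T = 21869 − 6199.7 = 15669
T ≈ 13.62 °C. Since T > 0 °C, the all-ice-melts assumption holds.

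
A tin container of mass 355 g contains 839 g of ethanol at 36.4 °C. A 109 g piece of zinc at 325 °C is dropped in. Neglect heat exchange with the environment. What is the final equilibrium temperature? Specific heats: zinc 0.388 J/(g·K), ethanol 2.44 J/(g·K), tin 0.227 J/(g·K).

Setting the total heat transfer to zero:
109×0.388×(T − 325) + 839×2.44×(T − 36.4) + 355×0.227×(T − 36.4) = 0
42.29(T − 325) + 2047.2(T − 36.4) + 80.59(T − 36.4) = 0
(42.29 + 2047.2 + 80.59) T = 42.29×325 + 2047.2×36.4 + 80.59×36.4
T ≈ 42.02 °C

T_f ≈ 42.0 °C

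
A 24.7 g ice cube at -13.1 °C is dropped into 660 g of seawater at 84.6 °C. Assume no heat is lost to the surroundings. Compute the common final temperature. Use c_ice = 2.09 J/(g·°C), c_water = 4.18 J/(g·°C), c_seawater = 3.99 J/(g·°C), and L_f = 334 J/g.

T_f ≈ 78.1 °C

Conservation of energy gives ΣQ = 0:
warm ice to 0 °C: 24.7×2.09×(0 − (-13.1)) = 676.26
  latent heat to melt: 24.7×334 = 8249.8
  warm the meltwater: 103.25 T
  seawater cools: 660×3.99×(T − 84.6) = 2633.4(T − 84.6)
2736.6 T = 222786 − 8926.1 = 213860
T ≈ 78.15 °C. Since T > 0 °C, the all-ice-melts assumption holds.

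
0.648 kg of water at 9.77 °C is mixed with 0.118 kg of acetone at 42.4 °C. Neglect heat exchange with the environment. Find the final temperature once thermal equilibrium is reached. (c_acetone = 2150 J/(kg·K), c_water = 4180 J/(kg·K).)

T_f ≈ 12.6 °C

|Q_acetone| = |Q_water|:
0.118·2150·(42.4 − T) = 0.648·4180·(T − 9.77)
253.7(42.4 − T) = 2708.6(T − 9.77)
2962.3 T = 37220  ⇒  T ≈ 12.56 °C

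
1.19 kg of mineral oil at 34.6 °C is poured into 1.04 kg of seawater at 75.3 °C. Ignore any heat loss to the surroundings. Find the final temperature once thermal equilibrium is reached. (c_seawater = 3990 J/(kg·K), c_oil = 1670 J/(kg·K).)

T_f ≈ 62.1 °C

With ΣQ=0 the equilibrium temperature is the m·c-weighted mean:
T_f = (4149.6·75.3 + 1987.3·34.6) / (4149.6 + 1987.3)
    = 381225 / 6136.9 ≈ 62.12 °C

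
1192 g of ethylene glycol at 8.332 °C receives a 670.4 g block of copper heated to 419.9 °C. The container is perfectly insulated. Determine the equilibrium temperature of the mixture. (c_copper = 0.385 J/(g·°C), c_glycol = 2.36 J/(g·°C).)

Heat gained plus heat lost sum to zero:
670.4·0.385·(T − 419.9) + 1192·2.36·(T − 8.332) = 0
258.1(T − 419.9) + 2813.1(T − 8.332) = 0
(258.1 + 2813.1) T = 258.1·419.9 + 2813.1·8.332
T = 131817 / 3071.2 = 42.9 °C

T_f ≈ 42.9 °C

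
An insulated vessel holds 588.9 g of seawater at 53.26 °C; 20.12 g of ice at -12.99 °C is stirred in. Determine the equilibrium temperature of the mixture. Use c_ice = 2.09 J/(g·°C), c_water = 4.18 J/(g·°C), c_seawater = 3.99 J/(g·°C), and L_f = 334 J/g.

T_f ≈ 48.4 °C

Let T be the final temperature. ΣQ_i = 0:
warm ice to 0 °C: 20.12·2.09·(0 − (-12.99)) = 546.24; fusion: m_ice L_f = 20.12·334 = 6720.1; warm the meltwater: 84.1 T; seawater cools: 588.9·3.99·(T − 53.26) = 2349.7(T − 53.26)
2433.8 T = 125146 − 7266.3 = 117879
T ≈ 48.43 °C (positive, so assuming full melt was valid).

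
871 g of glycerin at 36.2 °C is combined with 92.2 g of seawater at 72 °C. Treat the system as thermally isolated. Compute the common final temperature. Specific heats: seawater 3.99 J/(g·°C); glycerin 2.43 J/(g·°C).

T_f ≈ 41.5 °C

Net heat exchanged in the isolated system is zero:
92.2*3.99*(T − 72) + 871*2.43*(T − 36.2) = 0
367.88(T − 72) + 2116.5(T − 36.2) = 0
(367.88 + 2116.5) T = 367.88*72 + 2116.5*36.2
T ≈ 41.50 °C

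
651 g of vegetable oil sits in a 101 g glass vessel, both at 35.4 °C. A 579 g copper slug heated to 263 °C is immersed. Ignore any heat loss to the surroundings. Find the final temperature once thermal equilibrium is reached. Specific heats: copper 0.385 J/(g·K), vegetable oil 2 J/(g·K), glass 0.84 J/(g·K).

T_f ≈ 66.9 °C

Taking heat into each body as positive, Σ m c ΔT = 0:
579·0.385·(T − 263) + 651·2·(T − 35.4) + 101·0.84·(T − 35.4) = 0
222.91(T − 263) + 1302(T − 35.4) + 84.84(T − 35.4) = 0
(222.91 + 1302 + 84.84) T = 222.91·263 + 1302·35.4 + 84.84·35.4
T = 107721 / 1609.8 = 66.9 °C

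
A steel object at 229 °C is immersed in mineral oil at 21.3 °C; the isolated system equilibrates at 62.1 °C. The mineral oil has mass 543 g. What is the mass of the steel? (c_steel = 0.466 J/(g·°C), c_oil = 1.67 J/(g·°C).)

Heat lost by the steel = heat gained by the oil:
m·0.466·(229 − 62.1) = 543·1.67·(62.1 − 21.3)
77.78 m = 36998  ⇒  m ≈ 475.7 g

m ≈ 476 g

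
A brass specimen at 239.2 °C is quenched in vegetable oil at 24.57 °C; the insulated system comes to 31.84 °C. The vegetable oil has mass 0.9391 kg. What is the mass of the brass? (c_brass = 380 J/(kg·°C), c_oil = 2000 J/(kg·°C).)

Conservation of energy gives ΣQ = 0:
m×380×(31.84 − 239.2) + 0.9391×2000×(31.84 − 24.57) = 0
-78797 m = -13655
m = -13655/-78797 ≈ 0.1733 kg

m ≈ 0.173 kg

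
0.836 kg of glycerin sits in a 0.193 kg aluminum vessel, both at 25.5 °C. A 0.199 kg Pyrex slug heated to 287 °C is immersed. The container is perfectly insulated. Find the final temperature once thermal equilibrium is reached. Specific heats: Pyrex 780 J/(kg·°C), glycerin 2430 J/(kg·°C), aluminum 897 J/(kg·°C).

T_f ≈ 42.7 °C

Taking heat into each body as positive, Σ m c ΔT = 0:
0.199·780·(T − 287) + 0.836·2430·(T − 25.5) + 0.193·897·(T − 25.5) = 0
(155.22 + 2031.5 + 173.12) T = 155.22·287 + 2031.5·25.5 + 173.12·25.5
T = 100765 / 2359.8 = 42.7 °C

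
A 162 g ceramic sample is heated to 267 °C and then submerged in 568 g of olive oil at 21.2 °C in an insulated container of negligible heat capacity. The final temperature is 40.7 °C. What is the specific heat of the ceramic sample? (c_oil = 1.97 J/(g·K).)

Net heat exchanged in the isolated system is zero:
162×c×(40.7 − 267) + 568×1.97×(40.7 − 21.2) = 0
-36661 c = -21820
c = -21820/-36661 ≈ 0.5952 J/(g·K)

c ≈ 0.595 J/(g·K)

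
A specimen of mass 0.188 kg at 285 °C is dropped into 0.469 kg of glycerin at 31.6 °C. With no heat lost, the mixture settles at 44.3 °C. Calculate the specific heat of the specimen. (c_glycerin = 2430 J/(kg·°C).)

c ≈ 320 J/(kg·°C)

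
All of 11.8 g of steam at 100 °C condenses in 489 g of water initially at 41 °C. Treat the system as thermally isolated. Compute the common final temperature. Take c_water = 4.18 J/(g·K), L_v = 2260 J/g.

T_f ≈ 55.1 °C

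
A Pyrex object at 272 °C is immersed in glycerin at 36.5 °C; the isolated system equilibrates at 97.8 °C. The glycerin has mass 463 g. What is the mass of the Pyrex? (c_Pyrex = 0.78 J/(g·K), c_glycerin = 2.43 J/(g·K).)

m ≈ 508 g

Heat lost by the Pyrex = heat gained by the glycerin:
m·0.78·(272 − 97.8) = 463·2.43·(97.8 − 36.5)
135.88 m = 68968  ⇒  m ≈ 507.6 g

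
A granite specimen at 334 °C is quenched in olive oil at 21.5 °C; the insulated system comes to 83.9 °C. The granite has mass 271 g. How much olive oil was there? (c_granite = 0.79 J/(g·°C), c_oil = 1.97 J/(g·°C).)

Heat lost by the granite = heat gained by the oil:
271×0.79×(334 − 83.9) = m×1.97×(83.9 − 21.5)
122.93 m = 53544  ⇒  m ≈ 435.6 g

m ≈ 436 g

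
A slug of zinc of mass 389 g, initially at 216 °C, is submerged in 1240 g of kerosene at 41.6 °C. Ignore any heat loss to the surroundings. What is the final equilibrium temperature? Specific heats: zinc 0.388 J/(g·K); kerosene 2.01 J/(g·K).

With ΣQ=0 the equilibrium temperature is the m·c-weighted mean:
T_f = (150.93×216 + 2492.4×41.6) / (150.93 + 2492.4)
    = 136285 / 2643.3 ≈ 51.56 °C

T_f ≈ 51.6 °C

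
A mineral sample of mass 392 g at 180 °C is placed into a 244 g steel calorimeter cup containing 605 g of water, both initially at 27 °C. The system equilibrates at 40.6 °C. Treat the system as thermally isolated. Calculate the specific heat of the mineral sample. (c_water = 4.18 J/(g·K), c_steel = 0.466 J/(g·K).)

Let T be the final temperature. ΣQ_i = 0:
392·c·(40.6 − 180) + 605·4.18·(40.6 − 27) + 244·0.466·(40.6 − 27) = 0
-54645 c = -35939
c = -35939/-54645 ≈ 0.6577 J/(g·K)

c ≈ 0.658 J/(g·K)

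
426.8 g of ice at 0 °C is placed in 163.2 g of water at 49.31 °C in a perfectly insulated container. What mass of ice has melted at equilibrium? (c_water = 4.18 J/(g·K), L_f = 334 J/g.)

Cooling the water to 0 °C releases 163.2×4.18×49.31 = 33638 J.
Fully melting the ice requires m_ice L_f = 426.8×334 = 142551 J.
Since 33638 < 142551 J, not all the ice melts; equilibrium is at 0 °C.
Mass melted = 33638/334 ≈ 100.7 g.

m_melted ≈ 101 g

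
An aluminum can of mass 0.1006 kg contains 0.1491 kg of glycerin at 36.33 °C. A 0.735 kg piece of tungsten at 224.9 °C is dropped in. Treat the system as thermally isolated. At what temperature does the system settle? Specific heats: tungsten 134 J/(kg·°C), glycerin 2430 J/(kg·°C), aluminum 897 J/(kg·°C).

T_f ≈ 70.0 °C

Taking heat into each body as positive, Σ m c ΔT = 0:
0.735·134·(T − 224.9) + 0.1491·2430·(T − 36.33) + 0.1006·897·(T − 36.33) = 0
98.49(T − 224.9) + 362.31(T − 36.33) + 90.24(T − 36.33) = 0
551.04 T = 38592
T = 38592/551.04 ≈ 70.03 °C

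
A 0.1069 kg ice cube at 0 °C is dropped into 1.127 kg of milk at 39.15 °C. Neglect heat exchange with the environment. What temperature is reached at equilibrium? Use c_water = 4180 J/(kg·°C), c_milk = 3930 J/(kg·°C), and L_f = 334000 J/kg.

Conservation of energy gives ΣQ = 0:
fusion: m_ice L_f = 0.1069×334000 = 35705
  meltwater 0→T: 0.1069×4180×T = 446.84 T
  milk cools: 1.127×3930×(T − 39.15) = 4429.1(T − 39.15)
4876 T = 173400 − 35705 = 137695
T ≈ 28.24 °C (positive, so assuming full melt was valid).

T_f ≈ 28.2 °C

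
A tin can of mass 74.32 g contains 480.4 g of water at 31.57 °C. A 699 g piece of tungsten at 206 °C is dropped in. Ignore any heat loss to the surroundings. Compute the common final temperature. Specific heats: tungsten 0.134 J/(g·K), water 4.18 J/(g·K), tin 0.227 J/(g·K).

Net heat exchanged in the isolated system is zero:
699*0.134*(T − 206) + 480.4*4.18*(T − 31.57) + 74.32*0.227*(T − 31.57) = 0
93.67(T − 206) + 2008.1(T − 31.57) + 16.87(T − 31.57) = 0
(93.67 + 2008.1 + 16.87) T = 93.67*206 + 2008.1*31.57 + 16.87*31.57
T = 83223 / 2118.6 = 39.3 °C

T_f ≈ 39.3 °C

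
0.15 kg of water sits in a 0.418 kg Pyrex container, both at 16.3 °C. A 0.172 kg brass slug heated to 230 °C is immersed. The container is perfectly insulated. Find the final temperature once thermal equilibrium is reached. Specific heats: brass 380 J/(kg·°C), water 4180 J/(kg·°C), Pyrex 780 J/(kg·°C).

T_f ≈ 30.0 °C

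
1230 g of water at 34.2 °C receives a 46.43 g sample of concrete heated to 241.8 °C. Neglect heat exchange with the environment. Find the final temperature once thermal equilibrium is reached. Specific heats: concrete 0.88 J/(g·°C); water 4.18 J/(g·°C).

T_f ≈ 35.8 °C

With ΣQ=0 the equilibrium temperature is the m·c-weighted mean:
T_f = (40.86·241.8 + 5141.4·34.2) / (40.86 + 5141.4)
    = 185715 / 5182.3 ≈ 35.84 °C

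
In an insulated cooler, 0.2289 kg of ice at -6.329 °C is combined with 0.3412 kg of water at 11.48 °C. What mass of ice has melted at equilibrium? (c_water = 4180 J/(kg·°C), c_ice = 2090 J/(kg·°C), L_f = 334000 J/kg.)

Water can give up m c ΔT = 0.3412×4180×11.48 = 16373 J before reaching 0 °C.
Warming the ice to 0 °C takes 0.2289×2090×6.329 = 3027.8 J, leaving 13345 J for melting.
To melt every bit of ice: 0.2289×334000 = 76453 J.
Since 13345 < 76453 J, not all the ice melts; equilibrium is at 0 °C.
Mass melted = 13345/334000 ≈ 0.03996 kg.

m_melted ≈ 0.04 kg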